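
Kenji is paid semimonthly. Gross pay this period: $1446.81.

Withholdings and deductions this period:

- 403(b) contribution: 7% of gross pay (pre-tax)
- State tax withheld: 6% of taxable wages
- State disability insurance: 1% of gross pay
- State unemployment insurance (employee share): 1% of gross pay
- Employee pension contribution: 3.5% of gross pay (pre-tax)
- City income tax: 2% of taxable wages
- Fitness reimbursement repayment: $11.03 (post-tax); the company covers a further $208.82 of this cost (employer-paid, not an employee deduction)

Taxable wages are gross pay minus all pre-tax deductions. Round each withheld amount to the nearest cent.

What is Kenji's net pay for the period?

$1151.33

403(b) contribution: $1446.81 × 0.07 = $101.28
Employee pension contribution: $1446.81 × 0.035 = $50.64
Pre-tax total = $101.28 + $50.64 = $151.92
Taxable wages = $1446.81 − $151.92 = $1294.89
State tax withheld: $1294.89 × 0.06 = $77.69
City income tax: $1294.89 × 0.02 = $25.90
State unemployment insurance (employee share): $1446.81 × 0.01 = $14.47
State disability insurance: $1446.81 × 0.01 = $14.47
Fitness reimbursement repayment: $11.03
(Employer's $208.82 toward fitness reimbursement repayment is not withheld from the employee.)
Total deductions = $101.28 + $50.64 + $77.69 + $25.90 + $14.47 + $14.47 + $11.03 = $295.48
Net pay = $1446.81 − $295.48 = $1151.33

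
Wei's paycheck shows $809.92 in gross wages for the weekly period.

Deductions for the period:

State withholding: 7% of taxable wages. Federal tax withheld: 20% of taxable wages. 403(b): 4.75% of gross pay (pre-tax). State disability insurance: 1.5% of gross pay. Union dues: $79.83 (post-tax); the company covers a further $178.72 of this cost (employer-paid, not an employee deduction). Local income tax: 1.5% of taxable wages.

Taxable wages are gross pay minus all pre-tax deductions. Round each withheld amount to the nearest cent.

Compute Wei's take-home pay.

$459.61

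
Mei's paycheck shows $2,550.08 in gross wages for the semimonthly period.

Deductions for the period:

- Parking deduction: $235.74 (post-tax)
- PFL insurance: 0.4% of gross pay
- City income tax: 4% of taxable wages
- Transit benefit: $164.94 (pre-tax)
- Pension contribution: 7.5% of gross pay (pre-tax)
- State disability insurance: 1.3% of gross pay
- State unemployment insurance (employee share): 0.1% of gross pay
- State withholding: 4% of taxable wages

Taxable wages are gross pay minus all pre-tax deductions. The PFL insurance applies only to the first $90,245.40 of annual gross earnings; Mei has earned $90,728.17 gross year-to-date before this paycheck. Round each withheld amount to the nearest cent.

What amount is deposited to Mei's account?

Pension contribution: $2,550.08 × 0.075 = $191.26
Transit benefit: $164.94
Pre-tax total = $191.26 + $164.94 = $356.20
Taxable wages = $2,550.08 − $356.20 = $2,193.88
State withholding: $2,193.88 × 0.04 = $87.76
City income tax: $2,193.88 × 0.04 = $87.76
State unemployment insurance (employee share): $2,550.08 × 0.001 = $2.55
PFL insurance: annual cap $90,245.40 already reached (YTD $90,728.17), so $0.00
State disability insurance: $2,550.08 × 0.013 = $33.15
Parking deduction: $235.74
Total deductions = $191.26 + $164.94 + $87.76 + $87.76 + $2.55 + $0.00 + $33.15 + $235.74 = $803.16
Net pay = $2,550.08 − $803.16 = $1,746.92

$1,746.92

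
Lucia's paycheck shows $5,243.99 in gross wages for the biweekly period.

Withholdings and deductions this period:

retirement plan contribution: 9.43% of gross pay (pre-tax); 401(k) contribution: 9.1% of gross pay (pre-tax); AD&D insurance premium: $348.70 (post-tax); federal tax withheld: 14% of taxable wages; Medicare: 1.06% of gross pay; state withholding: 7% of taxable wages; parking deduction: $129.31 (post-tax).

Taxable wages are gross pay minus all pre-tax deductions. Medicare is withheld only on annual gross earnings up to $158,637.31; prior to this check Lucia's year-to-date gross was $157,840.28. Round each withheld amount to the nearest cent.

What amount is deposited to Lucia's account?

Retirement plan contribution: $5,243.99 × 0.0943 = $494.51
401(k) contribution: $5,243.99 × 0.091 = $477.20
Pre-tax total = $494.51 + $477.20 = $971.71
Taxable wages = $5,243.99 − $971.71 = $4,272.28
Federal tax withheld: $4,272.28 × 0.14 = $598.12
State withholding: $4,272.28 × 0.07 = $299.06
Medicare: only $158,637.31 − $157,840.28 = $797.03 of this check is subject → $797.03 × 0.0106 = $8.45
AD&D insurance premium: $348.70
Parking deduction: $129.31
Total deductions = $494.51 + $477.20 + $598.12 + $299.06 + $8.45 + $348.70 + $129.31 = $2,355.35
Net pay = $5,243.99 − $2,355.35 = $2,888.64

$2,888.64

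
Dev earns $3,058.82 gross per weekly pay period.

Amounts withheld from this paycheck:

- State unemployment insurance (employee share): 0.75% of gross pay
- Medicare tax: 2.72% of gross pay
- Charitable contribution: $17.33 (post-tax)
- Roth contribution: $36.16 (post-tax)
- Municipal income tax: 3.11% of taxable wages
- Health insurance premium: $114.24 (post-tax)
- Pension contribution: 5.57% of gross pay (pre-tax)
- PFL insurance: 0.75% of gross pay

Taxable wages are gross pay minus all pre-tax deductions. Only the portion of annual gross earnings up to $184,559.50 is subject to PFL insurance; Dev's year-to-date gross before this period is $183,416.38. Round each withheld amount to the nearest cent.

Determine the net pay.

Pension contribution: $3,058.82 × 0.0557 = $170.38
Taxable wages = $3,058.82 − $170.38 = $2,888.44
Municipal income tax: $2,888.44 × 0.0311 = $89.83
State unemployment insurance (employee share): $3,058.82 × 0.0075 = $22.94
PFL insurance: only $184,559.50 − $183,416.38 = $1,143.12 of this check is subject → $1,143.12 × 0.0075 = $8.57
Medicare tax: $3,058.82 × 0.0272 = $83.20
Health insurance premium: $114.24
Roth contribution: $36.16
Charitable contribution: $17.33
Total deductions = $170.38 + $89.83 + $22.94 + $8.57 + $83.20 + $114.24 + $36.16 + $17.33 = $542.65
Net pay = $3,058.82 − $542.65 = $2,516.17

$2,516.17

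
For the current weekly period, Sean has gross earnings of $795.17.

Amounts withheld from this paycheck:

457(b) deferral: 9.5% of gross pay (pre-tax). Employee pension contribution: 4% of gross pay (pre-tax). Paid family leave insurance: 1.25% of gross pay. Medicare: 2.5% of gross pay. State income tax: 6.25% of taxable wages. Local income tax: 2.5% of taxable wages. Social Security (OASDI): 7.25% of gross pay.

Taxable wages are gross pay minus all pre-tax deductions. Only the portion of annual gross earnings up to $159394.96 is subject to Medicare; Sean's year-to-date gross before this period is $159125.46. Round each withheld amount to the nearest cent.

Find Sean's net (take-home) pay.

$553.30

Employee pension contribution: $795.17 × 0.04 = $31.81
457(b) deferral: $795.17 × 0.095 = $75.54
Pre-tax total = $31.81 + $75.54 = $107.35
Taxable wages = $795.17 − $107.35 = $687.82
State income tax: $687.82 × 0.0625 = $42.99
Local income tax: $687.82 × 0.025 = $17.20
Social Security (OASDI): $795.17 × 0.0725 = $57.65
Medicare: only $159394.96 − $159125.46 = $269.50 of this check is subject → $269.50 × 0.025 = $6.74
Paid family leave insurance: $795.17 × 0.0125 = $9.94
Total deductions = $31.81 + $75.54 + $42.99 + $17.20 + $57.65 + $6.74 + $9.94 = $241.87
Net pay = $795.17 − $241.87 = $553.30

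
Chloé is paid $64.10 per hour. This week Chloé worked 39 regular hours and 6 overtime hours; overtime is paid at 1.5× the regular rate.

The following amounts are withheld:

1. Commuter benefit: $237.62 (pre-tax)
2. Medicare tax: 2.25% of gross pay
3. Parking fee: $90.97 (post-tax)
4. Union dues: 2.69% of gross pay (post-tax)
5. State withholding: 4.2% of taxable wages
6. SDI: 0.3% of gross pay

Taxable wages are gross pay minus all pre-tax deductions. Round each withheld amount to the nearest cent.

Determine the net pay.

$2,467.73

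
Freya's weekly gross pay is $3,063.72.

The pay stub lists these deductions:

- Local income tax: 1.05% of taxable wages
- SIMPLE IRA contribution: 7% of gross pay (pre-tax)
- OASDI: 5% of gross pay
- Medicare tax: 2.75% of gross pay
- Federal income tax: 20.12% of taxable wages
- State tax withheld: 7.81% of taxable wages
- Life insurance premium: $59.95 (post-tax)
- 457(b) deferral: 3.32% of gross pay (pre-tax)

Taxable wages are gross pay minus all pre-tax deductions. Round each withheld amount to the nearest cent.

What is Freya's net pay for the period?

SIMPLE IRA contribution: $3,063.72 × 0.07 = $214.46
457(b) deferral: $3,063.72 × 0.0332 = $101.72
Pre-tax total = $214.46 + $101.72 = $316.18
Taxable wages = $3,063.72 − $316.18 = $2,747.54
State tax withheld: $2,747.54 × 0.0781 = $214.58
Local income tax: $2,747.54 × 0.0105 = $28.85
Federal income tax: $2,747.54 × 0.2012 = $552.81
OASDI: $3,063.72 × 0.05 = $153.19
Medicare tax: $3,063.72 × 0.0275 = $84.25
Life insurance premium: $59.95
Total deductions = $214.46 + $101.72 + $214.58 + $28.85 + $552.81 + $153.19 + $84.25 + $59.95 = $1,409.81
Net pay = $3,063.72 − $1,409.81 = $1,653.91

$1,653.91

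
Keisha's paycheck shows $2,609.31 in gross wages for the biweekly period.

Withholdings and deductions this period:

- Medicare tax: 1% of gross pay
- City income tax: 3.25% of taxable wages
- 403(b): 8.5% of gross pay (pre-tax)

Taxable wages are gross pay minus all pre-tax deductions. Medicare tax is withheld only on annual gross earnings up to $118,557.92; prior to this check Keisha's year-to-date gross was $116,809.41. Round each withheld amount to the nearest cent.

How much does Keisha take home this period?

$2,292.44

403(b): $2,609.31 × 0.085 = $221.79
Taxable wages = $2,609.31 − $221.79 = $2,387.52
City income tax: $2,387.52 × 0.0325 = $77.59
Medicare tax: only $118,557.92 − $116,809.41 = $1,748.51 of this check is subject → $1,748.51 × 0.01 = $17.49
Total deductions = $221.79 + $77.59 + $17.49 = $316.87
Net pay = $2,609.31 − $316.87 = $2,292.44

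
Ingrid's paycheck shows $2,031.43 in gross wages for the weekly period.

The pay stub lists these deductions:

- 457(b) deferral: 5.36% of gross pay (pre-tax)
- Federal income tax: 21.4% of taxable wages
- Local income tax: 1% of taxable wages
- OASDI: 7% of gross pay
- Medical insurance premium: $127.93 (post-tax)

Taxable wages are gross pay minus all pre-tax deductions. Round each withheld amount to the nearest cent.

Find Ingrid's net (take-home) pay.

$1,221.76

457(b) deferral: $2,031.43 × 0.0536 = $108.88
Taxable wages = $2,031.43 − $108.88 = $1,922.55
Local income tax: $1,922.55 × 0.01 = $19.23
Federal income tax: $1,922.55 × 0.214 = $411.43
OASDI: $2,031.43 × 0.07 = $142.20
Medical insurance premium: $127.93
Total deductions = $108.88 + $19.23 + $411.43 + $142.20 + $127.93 = $809.67
Net pay = $2,031.43 − $809.67 = $1,221.76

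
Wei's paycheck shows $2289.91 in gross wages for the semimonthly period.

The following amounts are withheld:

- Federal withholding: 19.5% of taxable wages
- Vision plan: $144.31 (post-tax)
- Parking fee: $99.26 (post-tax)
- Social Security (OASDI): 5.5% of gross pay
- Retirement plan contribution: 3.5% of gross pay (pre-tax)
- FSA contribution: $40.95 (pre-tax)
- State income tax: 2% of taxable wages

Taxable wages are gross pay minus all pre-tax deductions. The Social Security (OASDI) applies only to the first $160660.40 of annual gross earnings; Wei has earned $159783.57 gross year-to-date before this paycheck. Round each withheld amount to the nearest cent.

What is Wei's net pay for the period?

$1410.71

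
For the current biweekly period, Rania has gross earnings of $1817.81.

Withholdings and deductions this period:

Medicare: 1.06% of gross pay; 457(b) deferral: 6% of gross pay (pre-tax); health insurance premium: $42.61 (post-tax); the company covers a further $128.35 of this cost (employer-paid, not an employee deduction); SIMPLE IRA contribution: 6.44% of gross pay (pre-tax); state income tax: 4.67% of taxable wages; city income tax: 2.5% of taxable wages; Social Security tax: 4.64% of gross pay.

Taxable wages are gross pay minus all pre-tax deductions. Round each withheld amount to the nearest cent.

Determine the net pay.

SIMPLE IRA contribution: $1817.81 × 0.0644 = $117.07
457(b) deferral: $1817.81 × 0.06 = $109.07
Pre-tax total = $117.07 + $109.07 = $226.14
Taxable wages = $1817.81 − $226.14 = $1591.67
City income tax: $1591.67 × 0.025 = $39.79
State income tax: $1591.67 × 0.0467 = $74.33
Medicare: $1817.81 × 0.0106 = $19.27
Social Security tax: $1817.81 × 0.0464 = $84.35
Health insurance premium: $42.61
(Employer's $128.35 toward health insurance premium is not withheld from the employee.)
Total deductions = $117.07 + $109.07 + $39.79 + $74.33 + $19.27 + $84.35 + $42.61 = $486.49
Net pay = $1817.81 − $486.49 = $1331.32

$1331.32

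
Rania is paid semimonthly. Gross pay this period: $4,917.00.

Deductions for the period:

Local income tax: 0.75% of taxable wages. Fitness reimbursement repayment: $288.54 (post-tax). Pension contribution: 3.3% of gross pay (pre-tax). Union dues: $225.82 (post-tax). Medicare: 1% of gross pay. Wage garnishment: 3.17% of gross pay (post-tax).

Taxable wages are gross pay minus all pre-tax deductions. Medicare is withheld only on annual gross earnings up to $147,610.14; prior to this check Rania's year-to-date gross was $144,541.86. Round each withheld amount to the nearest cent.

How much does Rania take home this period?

$4,018.17

Pension contribution: $4,917.00 × 0.033 = $162.26
Taxable wages = $4,917.00 − $162.26 = $4,754.74
Local income tax: $4,754.74 × 0.0075 = $35.66
Medicare: only $147,610.14 − $144,541.86 = $3,068.28 of this check is subject → $3,068.28 × 0.01 = $30.68
Fitness reimbursement repayment: $288.54
Wage garnishment: $4,917.00 × 0.0317 = $155.87
Union dues: $225.82
Total deductions = $162.26 + $35.66 + $30.68 + $288.54 + $155.87 + $225.82 = $898.83
Net pay = $4,917.00 − $898.83 = $4,018.17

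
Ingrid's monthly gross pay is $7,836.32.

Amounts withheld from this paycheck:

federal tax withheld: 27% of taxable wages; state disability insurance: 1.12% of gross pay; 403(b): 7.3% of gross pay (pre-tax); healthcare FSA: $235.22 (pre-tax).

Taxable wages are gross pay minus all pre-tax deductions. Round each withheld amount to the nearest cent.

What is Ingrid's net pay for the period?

$5,043.44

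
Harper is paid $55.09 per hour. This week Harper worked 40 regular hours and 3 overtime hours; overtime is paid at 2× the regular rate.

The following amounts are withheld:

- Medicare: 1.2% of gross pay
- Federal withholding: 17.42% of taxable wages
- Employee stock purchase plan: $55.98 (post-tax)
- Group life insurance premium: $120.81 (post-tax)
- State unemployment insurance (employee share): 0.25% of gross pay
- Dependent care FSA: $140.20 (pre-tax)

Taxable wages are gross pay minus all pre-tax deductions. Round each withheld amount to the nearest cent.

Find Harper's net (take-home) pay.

$1763.38

Regular pay: 40 × $55.09 = $2203.60
Overtime pay: 3 × $55.09 × 2 = $330.54
Gross pay = $2203.60 + $330.54 = $2534.14
Dependent care FSA: $140.20
Taxable wages = $2534.14 − $140.20 = $2393.94
Federal withholding: $2393.94 × 0.1742 = $417.02
State unemployment insurance (employee share): $2534.14 × 0.0025 = $6.34
Medicare: $2534.14 × 0.012 = $30.41
Employee stock purchase plan: $55.98
Group life insurance premium: $120.81
Total deductions = $140.20 + $417.02 + $6.34 + $30.41 + $55.98 + $120.81 = $770.76
Net pay = $2534.14 − $770.76 = $1763.38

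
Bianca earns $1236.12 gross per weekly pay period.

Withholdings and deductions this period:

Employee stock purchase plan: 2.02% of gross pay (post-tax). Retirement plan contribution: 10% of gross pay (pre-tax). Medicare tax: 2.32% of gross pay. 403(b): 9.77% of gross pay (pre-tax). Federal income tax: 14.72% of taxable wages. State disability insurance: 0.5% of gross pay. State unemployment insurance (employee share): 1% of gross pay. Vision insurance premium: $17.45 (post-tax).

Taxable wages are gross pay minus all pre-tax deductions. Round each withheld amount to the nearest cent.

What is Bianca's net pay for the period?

Retirement plan contribution: $1236.12 × 0.1 = $123.61
403(b): $1236.12 × 0.0977 = $120.77
Pre-tax total = $123.61 + $120.77 = $244.38
Taxable wages = $1236.12 − $244.38 = $991.74
Federal income tax: $991.74 × 0.1472 = $145.98
State disability insurance: $1236.12 × 0.005 = $6.18
Medicare tax: $1236.12 × 0.0232 = $28.68
State unemployment insurance (employee share): $1236.12 × 0.01 = $12.36
Vision insurance premium: $17.45
Employee stock purchase plan: $1236.12 × 0.0202 = $24.97
Total deductions = $123.61 + $120.77 + $145.98 + $6.18 + $28.68 + $12.36 + $17.45 + $24.97 = $480.00
Net pay = $1236.12 − $480.00 = $756.12

$756.12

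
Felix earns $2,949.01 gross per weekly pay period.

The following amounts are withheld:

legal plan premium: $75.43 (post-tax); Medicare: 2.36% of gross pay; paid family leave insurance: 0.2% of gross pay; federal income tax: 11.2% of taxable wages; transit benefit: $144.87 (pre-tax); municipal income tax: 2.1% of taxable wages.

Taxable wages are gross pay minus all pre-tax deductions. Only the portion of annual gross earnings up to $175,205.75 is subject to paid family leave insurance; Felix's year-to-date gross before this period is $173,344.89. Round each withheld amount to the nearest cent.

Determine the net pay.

$2,282.44

Transit benefit: $144.87
Taxable wages = $2,949.01 − $144.87 = $2,804.14
Federal income tax: $2,804.14 × 0.112 = $314.06
Municipal income tax: $2,804.14 × 0.021 = $58.89
Medicare: $2,949.01 × 0.0236 = $69.60
Paid family leave insurance: only $175,205.75 − $173,344.89 = $1,860.86 of this check is subject → $1,860.86 × 0.002 = $3.72
Legal plan premium: $75.43
Total deductions = $144.87 + $314.06 + $58.89 + $69.60 + $3.72 + $75.43 = $666.57
Net pay = $2,949.01 − $666.57 = $2,282.44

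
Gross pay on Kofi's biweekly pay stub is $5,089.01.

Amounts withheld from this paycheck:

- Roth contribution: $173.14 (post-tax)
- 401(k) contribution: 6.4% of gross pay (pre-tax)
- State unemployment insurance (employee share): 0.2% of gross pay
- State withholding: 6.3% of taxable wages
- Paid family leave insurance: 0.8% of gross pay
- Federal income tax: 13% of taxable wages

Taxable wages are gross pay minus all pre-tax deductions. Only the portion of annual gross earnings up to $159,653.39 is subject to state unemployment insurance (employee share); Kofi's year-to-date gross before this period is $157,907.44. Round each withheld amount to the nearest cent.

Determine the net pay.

$3,626.65

401(k) contribution: $5,089.01 × 0.064 = $325.70
Taxable wages = $5,089.01 − $325.70 = $4,763.31
Federal income tax: $4,763.31 × 0.13 = $619.23
State withholding: $4,763.31 × 0.063 = $300.09
Paid family leave insurance: $5,089.01 × 0.008 = $40.71
State unemployment insurance (employee share): only $159,653.39 − $157,907.44 = $1,745.95 of this check is subject → $1,745.95 × 0.002 = $3.49
Roth contribution: $173.14
Total deductions = $325.70 + $619.23 + $300.09 + $40.71 + $3.49 + $173.14 = $1,462.36
Net pay = $5,089.01 − $1,462.36 = $3,626.65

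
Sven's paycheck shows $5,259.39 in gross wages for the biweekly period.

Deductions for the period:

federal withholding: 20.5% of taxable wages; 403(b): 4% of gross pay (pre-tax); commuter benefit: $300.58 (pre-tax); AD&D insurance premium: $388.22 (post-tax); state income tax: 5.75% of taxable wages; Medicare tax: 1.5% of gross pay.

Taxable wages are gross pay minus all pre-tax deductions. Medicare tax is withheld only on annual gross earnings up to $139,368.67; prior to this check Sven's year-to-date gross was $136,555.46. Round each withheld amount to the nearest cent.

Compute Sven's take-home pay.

$3,071.55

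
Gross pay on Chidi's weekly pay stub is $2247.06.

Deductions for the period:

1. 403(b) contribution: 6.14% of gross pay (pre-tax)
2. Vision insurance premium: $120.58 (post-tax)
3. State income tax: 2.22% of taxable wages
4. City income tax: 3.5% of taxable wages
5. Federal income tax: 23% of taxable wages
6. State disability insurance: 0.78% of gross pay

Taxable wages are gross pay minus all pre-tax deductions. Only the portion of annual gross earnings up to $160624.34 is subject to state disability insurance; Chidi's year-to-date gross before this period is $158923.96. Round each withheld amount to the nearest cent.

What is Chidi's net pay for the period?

$1369.52

403(b) contribution: $2247.06 × 0.0614 = $137.97
Taxable wages = $2247.06 − $137.97 = $2109.09
Federal income tax: $2109.09 × 0.23 = $485.09
City income tax: $2109.09 × 0.035 = $73.82
State income tax: $2109.09 × 0.0222 = $46.82
State disability insurance: only $160624.34 − $158923.96 = $1700.38 of this check is subject → $1700.38 × 0.0078 = $13.26
Vision insurance premium: $120.58
Total deductions = $137.97 + $485.09 + $73.82 + $46.82 + $13.26 + $120.58 = $877.54
Net pay = $2247.06 − $877.54 = $1369.52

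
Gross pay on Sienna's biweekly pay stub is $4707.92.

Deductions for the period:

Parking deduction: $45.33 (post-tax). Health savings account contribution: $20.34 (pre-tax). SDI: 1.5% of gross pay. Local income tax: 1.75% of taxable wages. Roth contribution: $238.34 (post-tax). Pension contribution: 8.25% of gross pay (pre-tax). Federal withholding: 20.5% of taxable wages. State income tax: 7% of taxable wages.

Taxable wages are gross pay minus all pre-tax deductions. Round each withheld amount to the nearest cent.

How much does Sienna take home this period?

Pension contribution: $4707.92 × 0.0825 = $388.40
Health savings account contribution: $20.34
Pre-tax total = $388.40 + $20.34 = $408.74
Taxable wages = $4707.92 − $408.74 = $4299.18
Local income tax: $4299.18 × 0.0175 = $75.24
Federal withholding: $4299.18 × 0.205 = $881.33
State income tax: $4299.18 × 0.07 = $300.94
SDI: $4707.92 × 0.015 = $70.62
Parking deduction: $45.33
Roth contribution: $238.34
Total deductions = $388.40 + $20.34 + $75.24 + $881.33 + $300.94 + $70.62 + $45.33 + $238.34 = $2020.54
Net pay = $4707.92 − $2020.54 = $2687.38

$2687.38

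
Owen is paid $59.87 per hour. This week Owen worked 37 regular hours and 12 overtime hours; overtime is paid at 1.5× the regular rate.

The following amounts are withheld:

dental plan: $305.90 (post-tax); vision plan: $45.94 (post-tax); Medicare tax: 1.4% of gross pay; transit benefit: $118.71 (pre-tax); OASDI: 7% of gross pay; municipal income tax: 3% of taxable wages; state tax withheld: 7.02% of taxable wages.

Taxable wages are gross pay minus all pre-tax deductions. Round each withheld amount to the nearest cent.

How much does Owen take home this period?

$2,227.66

Regular pay: 37 × $59.87 = $2,215.19
Overtime pay: 12 × $59.87 × 1.5 = $1,077.66
Gross pay = $2,215.19 + $1,077.66 = $3,292.85
Transit benefit: $118.71
Taxable wages = $3,292.85 − $118.71 = $3,174.14
Municipal income tax: $3,174.14 × 0.03 = $95.22
State tax withheld: $3,174.14 × 0.0702 = $222.82
Medicare tax: $3,292.85 × 0.014 = $46.10
OASDI: $3,292.85 × 0.07 = $230.50
Dental plan: $305.90
Vision plan: $45.94
Total deductions = $118.71 + $95.22 + $222.82 + $46.10 + $230.50 + $305.90 + $45.94 = $1,065.19
Net pay = $3,292.85 − $1,065.19 = $2,227.66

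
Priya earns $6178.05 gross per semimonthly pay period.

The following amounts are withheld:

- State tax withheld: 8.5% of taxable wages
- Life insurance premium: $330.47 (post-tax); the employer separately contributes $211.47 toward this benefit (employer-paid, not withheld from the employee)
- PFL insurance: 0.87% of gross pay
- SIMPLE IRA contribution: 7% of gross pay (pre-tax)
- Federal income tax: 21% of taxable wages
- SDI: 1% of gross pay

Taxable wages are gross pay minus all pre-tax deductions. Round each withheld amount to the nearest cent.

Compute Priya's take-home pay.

$3604.64

SIMPLE IRA contribution: $6178.05 × 0.07 = $432.46
Taxable wages = $6178.05 − $432.46 = $5745.59
State tax withheld: $5745.59 × 0.085 = $488.38
Federal income tax: $5745.59 × 0.21 = $1206.57
PFL insurance: $6178.05 × 0.0087 = $53.75
SDI: $6178.05 × 0.01 = $61.78
Life insurance premium: $330.47
(Employer's $211.47 toward life insurance premium is not withheld from the employee.)
Total deductions = $432.46 + $488.38 + $1206.57 + $53.75 + $61.78 + $330.47 = $2573.41
Net pay = $6178.05 − $2573.41 = $3604.64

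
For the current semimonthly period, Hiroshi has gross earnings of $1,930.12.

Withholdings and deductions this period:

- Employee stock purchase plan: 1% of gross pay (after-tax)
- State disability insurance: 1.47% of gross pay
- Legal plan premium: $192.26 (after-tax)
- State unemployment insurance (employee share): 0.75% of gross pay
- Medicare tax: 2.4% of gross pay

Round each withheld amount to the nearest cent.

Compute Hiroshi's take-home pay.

$1,629.39

State unemployment insurance (employee share): $1,930.12 × 0.0075 = $14.48
State disability insurance: $1,930.12 × 0.0147 = $28.37
Medicare tax: $1,930.12 × 0.024 = $46.32
Employee stock purchase plan: $1,930.12 × 0.01 = $19.30
Legal plan premium: $192.26
Total deductions = $14.48 + $28.37 + $46.32 + $19.30 + $192.26 = $300.73
Net pay = $1,930.12 − $300.73 = $1,629.39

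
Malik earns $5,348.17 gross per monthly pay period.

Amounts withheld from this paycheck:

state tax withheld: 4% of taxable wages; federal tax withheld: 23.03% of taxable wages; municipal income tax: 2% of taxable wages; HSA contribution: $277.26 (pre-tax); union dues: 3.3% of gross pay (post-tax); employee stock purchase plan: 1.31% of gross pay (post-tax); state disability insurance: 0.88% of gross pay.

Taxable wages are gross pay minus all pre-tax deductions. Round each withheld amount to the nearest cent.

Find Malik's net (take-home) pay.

HSA contribution: $277.26
Taxable wages = $5,348.17 − $277.26 = $5,070.91
State tax withheld: $5,070.91 × 0.04 = $202.84
Federal tax withheld: $5,070.91 × 0.2303 = $1,167.83
Municipal income tax: $5,070.91 × 0.02 = $101.42
State disability insurance: $5,348.17 × 0.0088 = $47.06
Employee stock purchase plan: $5,348.17 × 0.0131 = $70.06
Union dues: $5,348.17 × 0.033 = $176.49
Total deductions = $277.26 + $202.84 + $1,167.83 + $101.42 + $47.06 + $70.06 + $176.49 = $2,042.96
Net pay = $5,348.17 − $2,042.96 = $3,305.21

$3,305.21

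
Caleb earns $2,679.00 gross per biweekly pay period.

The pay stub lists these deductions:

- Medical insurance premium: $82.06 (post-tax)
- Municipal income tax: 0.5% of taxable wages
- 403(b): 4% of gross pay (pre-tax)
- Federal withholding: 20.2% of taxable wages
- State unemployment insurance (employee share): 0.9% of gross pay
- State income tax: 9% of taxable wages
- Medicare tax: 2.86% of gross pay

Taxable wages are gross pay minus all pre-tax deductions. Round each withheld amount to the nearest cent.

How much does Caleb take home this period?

403(b): $2,679.00 × 0.04 = $107.16
Taxable wages = $2,679.00 − $107.16 = $2,571.84
Municipal income tax: $2,571.84 × 0.005 = $12.86
State income tax: $2,571.84 × 0.09 = $231.47
Federal withholding: $2,571.84 × 0.202 = $519.51
State unemployment insurance (employee share): $2,679.00 × 0.009 = $24.11
Medicare tax: $2,679.00 × 0.0286 = $76.62
Medical insurance premium: $82.06
Total deductions = $107.16 + $12.86 + $231.47 + $519.51 + $24.11 + $76.62 + $82.06 = $1,053.79
Net pay = $2,679.00 − $1,053.79 = $1,625.21

$1,625.21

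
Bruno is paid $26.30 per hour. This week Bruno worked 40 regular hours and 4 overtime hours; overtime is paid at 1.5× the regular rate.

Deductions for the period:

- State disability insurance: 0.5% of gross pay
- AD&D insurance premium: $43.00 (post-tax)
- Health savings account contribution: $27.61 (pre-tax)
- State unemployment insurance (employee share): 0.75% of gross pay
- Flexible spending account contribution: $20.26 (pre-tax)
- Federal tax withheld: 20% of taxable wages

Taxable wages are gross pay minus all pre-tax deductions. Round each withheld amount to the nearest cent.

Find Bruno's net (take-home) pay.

$871.42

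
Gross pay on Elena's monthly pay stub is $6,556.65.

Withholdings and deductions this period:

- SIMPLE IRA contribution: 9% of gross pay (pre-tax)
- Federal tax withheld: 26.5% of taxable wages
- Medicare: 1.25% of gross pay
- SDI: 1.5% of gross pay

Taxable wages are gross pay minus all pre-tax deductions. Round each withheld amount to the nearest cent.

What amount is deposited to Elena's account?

SIMPLE IRA contribution: $6,556.65 × 0.09 = $590.10
Taxable wages = $6,556.65 − $590.10 = $5,966.55
Federal tax withheld: $5,966.55 × 0.265 = $1,581.14
Medicare: $6,556.65 × 0.0125 = $81.96
SDI: $6,556.65 × 0.015 = $98.35
Total deductions = $590.10 + $1,581.14 + $81.96 + $98.35 = $2,351.55
Net pay = $6,556.65 − $2,351.55 = $4,205.10

$4,205.10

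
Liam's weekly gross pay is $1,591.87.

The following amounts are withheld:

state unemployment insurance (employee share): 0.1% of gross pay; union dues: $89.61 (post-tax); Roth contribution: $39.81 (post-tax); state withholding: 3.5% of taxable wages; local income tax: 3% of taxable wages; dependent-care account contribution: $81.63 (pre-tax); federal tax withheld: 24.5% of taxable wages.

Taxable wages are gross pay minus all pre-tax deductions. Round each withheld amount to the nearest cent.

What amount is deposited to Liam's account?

Dependent-care account contribution: $81.63
Taxable wages = $1,591.87 − $81.63 = $1,510.24
Local income tax: $1,510.24 × 0.03 = $45.31
Federal tax withheld: $1,510.24 × 0.245 = $370.01
State withholding: $1,510.24 × 0.035 = $52.86
State unemployment insurance (employee share): $1,591.87 × 0.001 = $1.59
Union dues: $89.61
Roth contribution: $39.81
Total deductions = $81.63 + $45.31 + $370.01 + $52.86 + $1.59 + $89.61 + $39.81 = $680.82
Net pay = $1,591.87 − $680.82 = $911.05

$911.05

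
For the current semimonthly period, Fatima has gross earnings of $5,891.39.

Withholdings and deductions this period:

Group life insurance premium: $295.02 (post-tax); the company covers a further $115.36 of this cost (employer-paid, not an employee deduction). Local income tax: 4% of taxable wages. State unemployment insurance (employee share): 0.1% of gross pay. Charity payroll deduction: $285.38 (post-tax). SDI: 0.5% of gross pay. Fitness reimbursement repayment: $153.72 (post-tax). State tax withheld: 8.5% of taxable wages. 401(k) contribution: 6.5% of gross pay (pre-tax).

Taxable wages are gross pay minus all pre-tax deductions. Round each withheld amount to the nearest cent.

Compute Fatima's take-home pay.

$4,050.42

401(k) contribution: $5,891.39 × 0.065 = $382.94
Taxable wages = $5,891.39 − $382.94 = $5,508.45
Local income tax: $5,508.45 × 0.04 = $220.34
State tax withheld: $5,508.45 × 0.085 = $468.22
State unemployment insurance (employee share): $5,891.39 × 0.001 = $5.89
SDI: $5,891.39 × 0.005 = $29.46
Group life insurance premium: $295.02
Charity payroll deduction: $285.38
Fitness reimbursement repayment: $153.72
(Employer's $115.36 toward group life insurance premium is not withheld from the employee.)
Total deductions = $382.94 + $220.34 + $468.22 + $5.89 + $29.46 + $295.02 + $285.38 + $153.72 = $1,840.97
Net pay = $5,891.39 − $1,840.97 = $4,050.42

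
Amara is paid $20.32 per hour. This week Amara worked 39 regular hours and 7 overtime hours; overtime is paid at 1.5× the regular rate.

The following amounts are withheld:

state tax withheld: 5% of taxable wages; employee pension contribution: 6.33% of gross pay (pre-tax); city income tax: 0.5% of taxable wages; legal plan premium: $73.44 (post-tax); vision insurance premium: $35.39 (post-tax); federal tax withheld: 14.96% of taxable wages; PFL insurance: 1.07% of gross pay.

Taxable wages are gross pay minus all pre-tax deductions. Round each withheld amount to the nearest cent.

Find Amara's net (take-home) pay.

$629.81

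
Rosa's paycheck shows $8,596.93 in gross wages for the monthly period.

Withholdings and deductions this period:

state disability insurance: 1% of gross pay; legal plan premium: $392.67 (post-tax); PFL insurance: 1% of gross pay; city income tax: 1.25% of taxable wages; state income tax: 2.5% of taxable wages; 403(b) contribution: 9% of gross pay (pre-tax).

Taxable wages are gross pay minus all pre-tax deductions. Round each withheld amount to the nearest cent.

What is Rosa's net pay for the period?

403(b) contribution: $8,596.93 × 0.09 = $773.72
Taxable wages = $8,596.93 − $773.72 = $7,823.21
City income tax: $7,823.21 × 0.0125 = $97.79
State income tax: $7,823.21 × 0.025 = $195.58
State disability insurance: $8,596.93 × 0.01 = $85.97
PFL insurance: $8,596.93 × 0.01 = $85.97
Legal plan premium: $392.67
Total deductions = $773.72 + $97.79 + $195.58 + $85.97 + $85.97 + $392.67 = $1,631.70
Net pay = $8,596.93 − $1,631.70 = $6,965.23

$6,965.23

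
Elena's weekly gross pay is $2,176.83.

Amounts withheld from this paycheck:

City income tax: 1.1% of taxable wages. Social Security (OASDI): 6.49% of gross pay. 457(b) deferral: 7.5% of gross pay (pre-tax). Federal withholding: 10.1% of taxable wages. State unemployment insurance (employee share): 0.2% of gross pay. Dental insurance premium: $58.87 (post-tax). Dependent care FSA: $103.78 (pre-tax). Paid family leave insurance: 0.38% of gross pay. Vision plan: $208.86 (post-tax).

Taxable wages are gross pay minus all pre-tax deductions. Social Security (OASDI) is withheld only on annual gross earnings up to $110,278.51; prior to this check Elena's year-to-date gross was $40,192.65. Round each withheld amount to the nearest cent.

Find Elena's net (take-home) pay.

457(b) deferral: $2,176.83 × 0.075 = $163.26
Dependent care FSA: $103.78
Pre-tax total = $163.26 + $103.78 = $267.04
Taxable wages = $2,176.83 − $267.04 = $1,909.79
City income tax: $1,909.79 × 0.011 = $21.01
Federal withholding: $1,909.79 × 0.101 = $192.89
Social Security (OASDI): cap not yet reached, full $2,176.83 is subject → $2,176.83 × 0.0649 = $141.28
State unemployment insurance (employee share): $2,176.83 × 0.002 = $4.35
Paid family leave insurance: $2,176.83 × 0.0038 = $8.27
Vision plan: $208.86
Dental insurance premium: $58.87
Total deductions = $163.26 + $103.78 + $21.01 + $192.89 + $141.28 + $4.35 + $8.27 + $208.86 + $58.87 = $902.57
Net pay = $2,176.83 − $902.57 = $1,274.26

$1,274.26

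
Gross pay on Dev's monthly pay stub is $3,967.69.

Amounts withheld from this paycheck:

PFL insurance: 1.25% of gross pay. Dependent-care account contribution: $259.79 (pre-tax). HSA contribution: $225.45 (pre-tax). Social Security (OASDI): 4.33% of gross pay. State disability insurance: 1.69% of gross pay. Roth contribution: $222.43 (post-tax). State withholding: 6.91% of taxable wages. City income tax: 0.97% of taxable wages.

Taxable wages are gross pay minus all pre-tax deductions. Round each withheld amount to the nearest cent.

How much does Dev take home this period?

$2,697.15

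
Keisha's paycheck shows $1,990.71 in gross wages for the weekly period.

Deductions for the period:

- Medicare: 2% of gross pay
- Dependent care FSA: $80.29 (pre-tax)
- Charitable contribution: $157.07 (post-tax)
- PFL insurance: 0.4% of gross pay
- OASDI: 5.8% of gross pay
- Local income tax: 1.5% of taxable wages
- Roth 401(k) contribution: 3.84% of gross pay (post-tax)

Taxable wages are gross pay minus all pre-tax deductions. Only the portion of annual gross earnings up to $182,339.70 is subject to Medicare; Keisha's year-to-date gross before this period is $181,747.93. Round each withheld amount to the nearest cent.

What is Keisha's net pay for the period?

Dependent care FSA: $80.29
Taxable wages = $1,990.71 − $80.29 = $1,910.42
Local income tax: $1,910.42 × 0.015 = $28.66
Medicare: only $182,339.70 − $181,747.93 = $591.77 of this check is subject → $591.77 × 0.02 = $11.84
PFL insurance: $1,990.71 × 0.004 = $7.96
OASDI: $1,990.71 × 0.058 = $115.46
Charitable contribution: $157.07
Roth 401(k) contribution: $1,990.71 × 0.0384 = $76.44
Total deductions = $80.29 + $28.66 + $11.84 + $7.96 + $115.46 + $157.07 + $76.44 = $477.72
Net pay = $1,990.71 − $477.72 = $1,512.99

$1,512.99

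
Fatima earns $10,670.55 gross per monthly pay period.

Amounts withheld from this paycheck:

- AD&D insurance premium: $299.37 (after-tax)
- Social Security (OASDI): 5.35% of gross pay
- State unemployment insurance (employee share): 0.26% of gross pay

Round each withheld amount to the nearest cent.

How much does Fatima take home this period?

Social Security (OASDI): $10,670.55 × 0.0535 = $570.87
State unemployment insurance (employee share): $10,670.55 × 0.0026 = $27.74
AD&D insurance premium: $299.37
Total deductions = $570.87 + $27.74 + $299.37 = $897.98
Net pay = $10,670.55 − $897.98 = $9,772.57

$9,772.57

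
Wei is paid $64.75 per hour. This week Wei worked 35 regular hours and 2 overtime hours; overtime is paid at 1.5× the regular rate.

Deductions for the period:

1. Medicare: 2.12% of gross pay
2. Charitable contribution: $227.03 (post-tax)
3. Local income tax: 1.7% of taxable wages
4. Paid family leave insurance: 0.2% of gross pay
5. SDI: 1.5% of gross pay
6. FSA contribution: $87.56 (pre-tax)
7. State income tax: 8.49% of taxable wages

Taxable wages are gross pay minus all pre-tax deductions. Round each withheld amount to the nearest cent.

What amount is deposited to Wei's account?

$1810.12

Regular pay: 35 × $64.75 = $2266.25
Overtime pay: 2 × $64.75 × 1.5 = $194.25
Gross pay = $2266.25 + $194.25 = $2460.50
FSA contribution: $87.56
Taxable wages = $2460.50 − $87.56 = $2372.94
Local income tax: $2372.94 × 0.017 = $40.34
State income tax: $2372.94 × 0.0849 = $201.46
SDI: $2460.50 × 0.015 = $36.91
Paid family leave insurance: $2460.50 × 0.002 = $4.92
Medicare: $2460.50 × 0.0212 = $52.16
Charitable contribution: $227.03
Total deductions = $87.56 + $40.34 + $201.46 + $36.91 + $4.92 + $52.16 + $227.03 = $650.38
Net pay = $2460.50 − $650.38 = $1810.12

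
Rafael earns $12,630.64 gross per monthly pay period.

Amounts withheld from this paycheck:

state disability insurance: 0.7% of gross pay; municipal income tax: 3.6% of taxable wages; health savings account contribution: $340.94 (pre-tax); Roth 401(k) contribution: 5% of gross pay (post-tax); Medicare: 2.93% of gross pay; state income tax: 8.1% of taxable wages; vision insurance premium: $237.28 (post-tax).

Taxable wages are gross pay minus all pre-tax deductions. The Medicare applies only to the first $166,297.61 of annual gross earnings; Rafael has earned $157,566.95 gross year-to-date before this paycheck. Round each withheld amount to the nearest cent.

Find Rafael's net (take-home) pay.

Health savings account contribution: $340.94
Taxable wages = $12,630.64 − $340.94 = $12,289.70
State income tax: $12,289.70 × 0.081 = $995.47
Municipal income tax: $12,289.70 × 0.036 = $442.43
Medicare: only $166,297.61 − $157,566.95 = $8,730.66 of this check is subject → $8,730.66 × 0.0293 = $255.81
State disability insurance: $12,630.64 × 0.007 = $88.41
Vision insurance premium: $237.28
Roth 401(k) contribution: $12,630.64 × 0.05 = $631.53
Total deductions = $340.94 + $995.47 + $442.43 + $255.81 + $88.41 + $237.28 + $631.53 = $2,991.87
Net pay = $12,630.64 − $2,991.87 = $9,638.77

$9,638.77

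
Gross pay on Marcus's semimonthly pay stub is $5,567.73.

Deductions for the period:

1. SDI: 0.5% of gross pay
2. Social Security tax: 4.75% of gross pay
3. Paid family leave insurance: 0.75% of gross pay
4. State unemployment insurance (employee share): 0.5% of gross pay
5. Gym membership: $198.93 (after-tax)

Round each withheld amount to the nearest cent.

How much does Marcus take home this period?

$5,006.89

Social Security tax: $5,567.73 × 0.0475 = $264.47
SDI: $5,567.73 × 0.005 = $27.84
Paid family leave insurance: $5,567.73 × 0.0075 = $41.76
State unemployment insurance (employee share): $5,567.73 × 0.005 = $27.84
Gym membership: $198.93
Total deductions = $264.47 + $27.84 + $41.76 + $27.84 + $198.93 = $560.84
Net pay = $5,567.73 − $560.84 = $5,006.89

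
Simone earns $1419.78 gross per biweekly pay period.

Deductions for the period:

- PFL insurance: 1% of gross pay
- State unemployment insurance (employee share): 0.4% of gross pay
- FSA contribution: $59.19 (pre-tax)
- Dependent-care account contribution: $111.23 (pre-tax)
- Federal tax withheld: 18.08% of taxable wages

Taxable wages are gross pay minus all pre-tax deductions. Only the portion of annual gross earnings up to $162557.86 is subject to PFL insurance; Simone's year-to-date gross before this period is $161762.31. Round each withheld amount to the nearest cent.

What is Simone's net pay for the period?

$1009.84

FSA contribution: $59.19
Dependent-care account contribution: $111.23
Pre-tax total = $59.19 + $111.23 = $170.42
Taxable wages = $1419.78 − $170.42 = $1249.36
Federal tax withheld: $1249.36 × 0.1808 = $225.88
State unemployment insurance (employee share): $1419.78 × 0.004 = $5.68
PFL insurance: only $162557.86 − $161762.31 = $795.55 of this check is subject → $795.55 × 0.01 = $7.96
Total deductions = $59.19 + $111.23 + $225.88 + $5.68 + $7.96 = $409.94
Net pay = $1419.78 − $409.94 = $1009.84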